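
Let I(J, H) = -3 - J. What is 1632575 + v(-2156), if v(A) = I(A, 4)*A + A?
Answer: -3011449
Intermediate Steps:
v(A) = A + A*(-3 - A) (v(A) = (-3 - A)*A + A = A*(-3 - A) + A = A + A*(-3 - A))
1632575 + v(-2156) = 1632575 - 1*(-2156)*(2 - 2156) = 1632575 - 1*(-2156)*(-2154) = 1632575 - 4644024 = -3011449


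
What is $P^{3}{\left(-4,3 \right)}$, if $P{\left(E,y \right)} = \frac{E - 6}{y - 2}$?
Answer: $-1000$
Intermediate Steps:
$P{\left(E,y \right)} = \frac{-6 + E}{-2 + y}$
$P^{3}{\left(-4,3 \right)} = \left(\frac{-6 - 4}{-2 + 3}\right)^{3} = \left(1^{-1} \left(-10\right)\right)^{3} = \left(1 \left(-10\right)\right)^{3} = \left(-10\right)^{3} = -1000$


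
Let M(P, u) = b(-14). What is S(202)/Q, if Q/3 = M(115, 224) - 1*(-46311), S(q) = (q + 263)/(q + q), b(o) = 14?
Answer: 31/3743060 ≈ 8.2820e-6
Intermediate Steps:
M(P, u) = 14
S(q) = (263 + q)/(2*q) (S(q) = (263 + q)/((2*q)) = (263 + q)*(1/(2*q)) = (263 + q)/(2*q))
Q = 138975 (Q = 3*(14 - 1*(-46311)) = 3*(14 + 46311) = 3*46325 = 138975)
S(202)/Q = ((½)*(263 + 202)/202)/138975 = ((½)*(1/202)*465)*(1/138975) = (465/404)*(1/138975) = 31/3743060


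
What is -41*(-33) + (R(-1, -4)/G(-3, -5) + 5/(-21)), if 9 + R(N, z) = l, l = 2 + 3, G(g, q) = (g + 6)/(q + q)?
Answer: 28688/21 ≈ 1366.1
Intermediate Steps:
G(g, q) = (6 + g)/(2*q) (G(g, q) = (6 + g)/((2*q)) = (6 + g)*(1/(2*q)) = (6 + g)/(2*q))
l = 5
R(N, z) = -4 (R(N, z) = -9 + 5 = -4)
-41*(-33) + (R(-1, -4)/G(-3, -5) + 5/(-21)) = -41*(-33) + (-4*(-10/(6 - 3)) + 5/(-21)) = 1353 + (-4/((½)*(-⅕)*3) + 5*(-1/21)) = 1353 + (-4/(-3/10) - 5/21) = 1353 + (-4*(-10/3) - 5/21) = 1353 + (40/3 - 5/21) = 1353 + 275/21 = 28688/21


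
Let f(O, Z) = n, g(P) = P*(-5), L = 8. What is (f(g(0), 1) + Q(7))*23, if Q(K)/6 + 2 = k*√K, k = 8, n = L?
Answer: -92 + 1104*√7 ≈ 2828.9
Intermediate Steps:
g(P) = -5*P
n = 8
Q(K) = -12 + 48*√K (Q(K) = -12 + 6*(8*√K) = -12 + 48*√K)
f(O, Z) = 8
(f(g(0), 1) + Q(7))*23 = (8 + (-12 + 48*√7))*23 = (-4 + 48*√7)*23 = -92 + 1104*√7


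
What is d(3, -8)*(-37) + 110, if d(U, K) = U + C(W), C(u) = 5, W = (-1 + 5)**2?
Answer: -186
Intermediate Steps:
W = 16 (W = 4**2 = 16)
d(U, K) = 5 + U (d(U, K) = U + 5 = 5 + U)
d(3, -8)*(-37) + 110 = (5 + 3)*(-37) + 110 = 8*(-37) + 110 = -296 + 110 = -186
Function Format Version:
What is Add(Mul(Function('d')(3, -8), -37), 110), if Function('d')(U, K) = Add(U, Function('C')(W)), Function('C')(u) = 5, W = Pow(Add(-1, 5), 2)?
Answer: -186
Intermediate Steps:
W = 16 (W = Pow(4, 2) = 16)
Function('d')(U, K) = Add(5, U) (Function('d')(U, K) = Add(U, 5) = Add(5, U))
Add(Mul(Function('d')(3, -8), -37), 110) = Add(Mul(Add(5, 3), -37), 110) = Add(Mul(8, -37), 110) = Add(-296, 110) = -186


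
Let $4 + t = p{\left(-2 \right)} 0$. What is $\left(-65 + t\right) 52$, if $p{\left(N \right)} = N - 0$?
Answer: $-3588$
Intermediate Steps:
$p{\left(N \right)} = N$ ($p{\left(N \right)} = N + 0 = N$)
$t = -4$ ($t = -4 - 0 = -4 + 0 = -4$)
$\left(-65 + t\right) 52 = \left(-65 - 4\right) 52 = \left(-69\right) 52 = -3588$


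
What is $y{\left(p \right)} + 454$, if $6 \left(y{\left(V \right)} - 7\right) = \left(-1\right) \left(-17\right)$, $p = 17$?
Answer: $\frac{2783}{6} \approx 463.83$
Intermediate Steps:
$y{\left(V \right)} = \frac{59}{6}$ ($y{\left(V \right)} = 7 + \frac{\left(-1\right) \left(-17\right)}{6} = 7 + \frac{1}{6} \cdot 17 = 7 + \frac{17}{6} = \frac{59}{6}$)
$y{\left(p \right)} + 454 = \frac{59}{6} + 454 = \frac{2783}{6}$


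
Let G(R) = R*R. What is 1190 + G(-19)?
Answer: 1551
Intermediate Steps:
G(R) = R²
1190 + G(-19) = 1190 + (-19)² = 1190 + 361 = 1551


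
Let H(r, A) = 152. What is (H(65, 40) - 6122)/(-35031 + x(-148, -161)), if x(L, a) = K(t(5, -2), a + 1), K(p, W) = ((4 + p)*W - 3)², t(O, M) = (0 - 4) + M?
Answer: -2985/32729 ≈ -0.091204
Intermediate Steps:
t(O, M) = -4 + M
K(p, W) = (-3 + W*(4 + p))² (K(p, W) = (W*(4 + p) - 3)² = (-3 + W*(4 + p))²)
x(L, a) = (-5 - 2*a)² (x(L, a) = (-3 + 4*(a + 1) + (a + 1)*(-4 - 2))² = (-3 + 4*(1 + a) + (1 + a)*(-6))² = (-3 + (4 + 4*a) + (-6 - 6*a))² = (-5 - 2*a)²)
(H(65, 40) - 6122)/(-35031 + x(-148, -161)) = (152 - 6122)/(-35031 + (5 + 2*(-161))²) = -5970/(-35031 + (5 - 322)²) = -5970/(-35031 + (-317)²) = -5970/(-35031 + 100489) = -5970/65458 = -5970*1/65458 = -2985/32729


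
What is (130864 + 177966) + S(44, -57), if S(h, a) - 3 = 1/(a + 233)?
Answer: 54354609/176 ≈ 3.0883e+5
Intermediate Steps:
S(h, a) = 3 + 1/(233 + a) (S(h, a) = 3 + 1/(a + 233) = 3 + 1/(233 + a))
(130864 + 177966) + S(44, -57) = (130864 + 177966) + (700 + 3*(-57))/(233 - 57) = 308830 + (700 - 171)/176 = 308830 + (1/176)*529 = 308830 + 529/176 = 54354609/176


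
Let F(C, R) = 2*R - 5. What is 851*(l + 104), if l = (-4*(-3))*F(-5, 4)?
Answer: 119140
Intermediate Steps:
F(C, R) = -5 + 2*R
l = 36 (l = (-4*(-3))*(-5 + 2*4) = 12*(-5 + 8) = 12*3 = 36)
851*(l + 104) = 851*(36 + 104) = 851*140 = 119140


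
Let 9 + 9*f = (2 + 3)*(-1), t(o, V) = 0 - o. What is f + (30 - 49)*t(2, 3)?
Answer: 328/9 ≈ 36.444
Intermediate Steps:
t(o, V) = -o
f = -14/9 (f = -1 + ((2 + 3)*(-1))/9 = -1 + (5*(-1))/9 = -1 + (1/9)*(-5) = -1 - 5/9 = -14/9 ≈ -1.5556)
f + (30 - 49)*t(2, 3) = -14/9 + (30 - 49)*(-1*2) = -14/9 - 19*(-2) = -14/9 + 38 = 328/9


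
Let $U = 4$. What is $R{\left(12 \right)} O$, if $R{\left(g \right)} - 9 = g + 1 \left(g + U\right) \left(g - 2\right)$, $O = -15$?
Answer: $-2715$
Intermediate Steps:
$R{\left(g \right)} = 9 + g + \left(-2 + g\right) \left(4 + g\right)$ ($R{\left(g \right)} = 9 + \left(g + 1 \left(g + 4\right) \left(g - 2\right)\right) = 9 + \left(g + 1 \left(4 + g\right) \left(-2 + g\right)\right) = 9 + \left(g + 1 \left(-2 + g\right) \left(4 + g\right)\right) = 9 + \left(g + \left(-2 + g\right) \left(4 + g\right)\right) = 9 + g + \left(-2 + g\right) \left(4 + g\right)$)
$R{\left(12 \right)} O = \left(1 + 12^{2} + 3 \cdot 12\right) \left(-15\right) = \left(1 + 144 + 36\right) \left(-15\right) = 181 \left(-15\right) = -2715$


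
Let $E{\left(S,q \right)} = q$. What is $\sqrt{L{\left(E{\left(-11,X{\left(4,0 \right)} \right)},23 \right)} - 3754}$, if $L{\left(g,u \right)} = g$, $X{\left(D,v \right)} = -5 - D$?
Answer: $i \sqrt{3763} \approx 61.343 i$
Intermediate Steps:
$\sqrt{L{\left(E{\left(-11,X{\left(4,0 \right)} \right)},23 \right)} - 3754} = \sqrt{\left(-5 - 4\right) - 3754} = \sqrt{-9 - 3754} = \sqrt{-3763} = i \sqrt{3763}$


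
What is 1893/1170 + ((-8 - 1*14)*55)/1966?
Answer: 384323/383370 ≈ 1.0025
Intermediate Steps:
1893/1170 + ((-8 - 1*14)*55)/1966 = 1893*(1/1170) + ((-8 - 14)*55)*(1/1966) = 631/390 - 22*55*(1/1966) = 631/390 - 1210*1/1966 = 631/390 - 605/983 = 384323/383370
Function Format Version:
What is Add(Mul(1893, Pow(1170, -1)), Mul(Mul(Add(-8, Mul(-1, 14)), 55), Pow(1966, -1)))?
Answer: Rational(384323, 383370) ≈ 1.0025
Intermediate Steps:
Add(Mul(1893, Pow(1170, -1)), Mul(Mul(Add(-8, Mul(-1, 14)), 55), Pow(1966, -1))) = Add(Mul(1893, Rational(1, 1170)), Mul(Mul(Add(-8, -14), 55), Rational(1, 1966))) = Add(Rational(631, 390), Mul(Mul(-22, 55), Rational(1, 1966))) = Add(Rational(631, 390), Mul(-1210, Rational(1, 1966))) = Add(Rational(631, 390), Rational(-605, 983)) = Rational(384323, 383370)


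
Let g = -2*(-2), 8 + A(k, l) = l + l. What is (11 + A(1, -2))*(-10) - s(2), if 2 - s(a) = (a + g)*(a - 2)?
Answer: 8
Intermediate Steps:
A(k, l) = -8 + 2*l (A(k, l) = -8 + (l + l) = -8 + 2*l)
g = 4
s(a) = 2 - (-2 + a)*(4 + a) (s(a) = 2 - (a + 4)*(a - 2) = 2 - (4 + a)*(-2 + a) = 2 - (-2 + a)*(4 + a))
(11 + A(1, -2))*(-10) - s(2) = (11 + (-8 + 2*(-2)))*(-10) - (10 - 1*2**2 - 2*2) = (11 + (-8 - 4))*(-10) - (10 - 1*4 - 4) = (11 - 12)*(-10) - (10 - 4 - 4) = -1*(-10) - 1*2 = 10 - 2 = 8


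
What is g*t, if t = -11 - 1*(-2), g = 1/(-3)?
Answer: 3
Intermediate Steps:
g = -⅓ ≈ -0.33333
t = -9 (t = -11 + 2 = -9)
g*t = -⅓*(-9) = 3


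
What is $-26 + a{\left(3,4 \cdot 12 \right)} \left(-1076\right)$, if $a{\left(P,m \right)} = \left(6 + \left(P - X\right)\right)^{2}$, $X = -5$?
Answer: $-210922$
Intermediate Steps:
$a{\left(P,m \right)} = \left(11 + P\right)^{2}$ ($a{\left(P,m \right)} = \left(6 + \left(P - -5\right)\right)^{2} = \left(6 + \left(P + 5\right)\right)^{2} = \left(6 + \left(5 + P\right)\right)^{2} = \left(11 + P\right)^{2}$)
$-26 + a{\left(3,4 \cdot 12 \right)} \left(-1076\right) = -26 + \left(11 + 3\right)^{2} \left(-1076\right) = -26 + 14^{2} \left(-1076\right) = -26 + 196 \left(-1076\right) = -26 - 210896 = -210922$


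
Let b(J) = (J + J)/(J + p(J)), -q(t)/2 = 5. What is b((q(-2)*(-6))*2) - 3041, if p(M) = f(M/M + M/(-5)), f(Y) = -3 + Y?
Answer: -142807/47 ≈ -3038.4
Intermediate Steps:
p(M) = -2 - M/5 (p(M) = -3 + (M/M + M/(-5)) = -3 + (1 + M*(-1/5)) = -3 + (1 - M/5) = -2 - M/5)
q(t) = -10 (q(t) = -2*5 = -10)
b(J) = 2*J/(-2 + 4*J/5) (b(J) = (J + J)/(J + (-2 - J/5)) = (2*J)/(-2 + 4*J/5) = 2*J/(-2 + 4*J/5))
b((q(-2)*(-6))*2) - 3041 = 5*(-10*(-6)*2)/(-5 + 2*(-10*(-6)*2)) - 3041 = 5*(60*2)/(-5 + 2*(60*2)) - 3041 = 5*120/(-5 + 2*120) - 3041 = 5*120/(-5 + 240) - 3041 = 5*120/235 - 3041 = 5*120*(1/235) - 3041 = 120/47 - 3041 = -142807/47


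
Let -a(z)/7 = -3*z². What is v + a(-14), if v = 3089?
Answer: 7205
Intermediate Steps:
a(z) = 21*z² (a(z) = -(-21)*z² = 21*z²)
v + a(-14) = 3089 + 21*(-14)² = 3089 + 21*196 = 3089 + 4116 = 7205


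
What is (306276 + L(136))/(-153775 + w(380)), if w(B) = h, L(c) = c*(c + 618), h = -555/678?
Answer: -18478664/6950667 ≈ -2.6585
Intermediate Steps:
h = -185/226 (h = -555*1/678 = -185/226 ≈ -0.81858)
L(c) = c*(618 + c)
w(B) = -185/226
(306276 + L(136))/(-153775 + w(380)) = (306276 + 136*(618 + 136))/(-153775 - 185/226) = (306276 + 136*754)/(-34753335/226) = (306276 + 102544)*(-226/34753335) = 408820*(-226/34753335) = -18478664/6950667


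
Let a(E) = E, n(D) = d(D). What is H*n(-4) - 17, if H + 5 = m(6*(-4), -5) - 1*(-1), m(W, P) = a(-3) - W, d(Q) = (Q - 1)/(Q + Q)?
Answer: -51/8 ≈ -6.3750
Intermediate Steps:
d(Q) = (-1 + Q)/(2*Q) (d(Q) = (-1 + Q)/((2*Q)) = (-1 + Q)*(1/(2*Q)) = (-1 + Q)/(2*Q))
n(D) = (-1 + D)/(2*D)
m(W, P) = -3 - W
H = 17 (H = -5 + ((-3 - 6*(-4)) - 1*(-1)) = -5 + ((-3 - 1*(-24)) + 1) = -5 + ((-3 + 24) + 1) = -5 + (21 + 1) = -5 + 22 = 17)
H*n(-4) - 17 = 17*((½)*(-1 - 4)/(-4)) - 17 = 17*((½)*(-¼)*(-5)) - 17 = 17*(5/8) - 17 = 85/8 - 17 = -51/8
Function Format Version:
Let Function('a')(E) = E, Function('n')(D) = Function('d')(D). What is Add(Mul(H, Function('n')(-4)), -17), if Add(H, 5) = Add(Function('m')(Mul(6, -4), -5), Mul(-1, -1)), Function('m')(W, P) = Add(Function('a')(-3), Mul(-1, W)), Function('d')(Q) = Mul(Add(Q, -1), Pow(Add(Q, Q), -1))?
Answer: Rational(-51, 8) ≈ -6.3750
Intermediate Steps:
Function('d')(Q) = Mul(Rational(1, 2), Pow(Q, -1), Add(-1, Q)) (Function('d')(Q) = Mul(Add(-1, Q), Pow(Mul(2, Q), -1)) = Mul(Add(-1, Q), Mul(Rational(1, 2), Pow(Q, -1))) = Mul(Rational(1, 2), Pow(Q, -1), Add(-1, Q)))
Function('n')(D) = Mul(Rational(1, 2), Pow(D, -1), Add(-1, D))
Function('m')(W, P) = Add(-3, Mul(-1, W))
H = 17 (H = Add(-5, Add(Add(-3, Mul(-1, Mul(6, -4))), Mul(-1, -1))) = Add(-5, Add(Add(-3, Mul(-1, -24)), 1)) = Add(-5, Add(Add(-3, 24), 1)) = Add(-5, Add(21, 1)) = Add(-5, 22) = 17)
Add(Mul(H, Function('n')(-4)), -17) = Add(Mul(17, Mul(Rational(1, 2), Pow(-4, -1), Add(-1, -4))), -17) = Add(Mul(17, Mul(Rational(1, 2), Rational(-1, 4), -5)), -17) = Add(Mul(17, Rational(5, 8)), -17) = Add(Rational(85, 8), -17) = Rational(-51, 8)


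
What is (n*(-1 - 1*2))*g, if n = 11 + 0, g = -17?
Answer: 561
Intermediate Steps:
n = 11
(n*(-1 - 1*2))*g = (11*(-1 - 1*2))*(-17) = (11*(-1 - 2))*(-17) = (11*(-3))*(-17) = -33*(-17) = 561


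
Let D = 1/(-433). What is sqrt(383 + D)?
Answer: sqrt(71807854)/433 ≈ 19.570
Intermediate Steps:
D = -1/433 ≈ -0.0023095
sqrt(383 + D) = sqrt(383 - 1/433) = sqrt(165838/433) = sqrt(71807854)/433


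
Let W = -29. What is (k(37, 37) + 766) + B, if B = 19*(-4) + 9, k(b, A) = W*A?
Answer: -374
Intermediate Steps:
k(b, A) = -29*A
B = -67 (B = -76 + 9 = -67)
(k(37, 37) + 766) + B = (-29*37 + 766) - 67 = (-1073 + 766) - 67 = -307 - 67 = -374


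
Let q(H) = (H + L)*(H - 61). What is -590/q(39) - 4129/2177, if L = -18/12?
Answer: -424399/359205 ≈ -1.1815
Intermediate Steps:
L = -3/2 (L = -18*1/12 = -3/2 ≈ -1.5000)
q(H) = (-61 + H)*(-3/2 + H) (q(H) = (H - 3/2)*(H - 61) = (-3/2 + H)*(-61 + H) = (-61 + H)*(-3/2 + H))
-590/q(39) - 4129/2177 = -590/(183/2 + 39**2 - 125/2*39) - 4129/2177 = -590/(183/2 + 1521 - 4875/2) - 4129*1/2177 = -590/(-825) - 4129/2177 = -590*(-1/825) - 4129/2177 = 118/165 - 4129/2177 = -424399/359205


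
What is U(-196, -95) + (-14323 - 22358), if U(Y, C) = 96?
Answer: -36585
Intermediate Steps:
U(-196, -95) + (-14323 - 22358) = 96 + (-14323 - 22358) = 96 - 36681 = -36585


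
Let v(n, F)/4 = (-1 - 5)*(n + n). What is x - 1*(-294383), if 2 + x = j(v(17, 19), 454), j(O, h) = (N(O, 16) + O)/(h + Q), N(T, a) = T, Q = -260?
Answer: 28554141/97 ≈ 2.9437e+5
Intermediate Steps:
v(n, F) = -48*n (v(n, F) = 4*((-1 - 5)*(n + n)) = 4*(-12*n) = -48*n)
j(O, h) = 2*O/(-260 + h) (j(O, h) = (O + O)/(h - 260) = (2*O)/(-260 + h) = 2*O/(-260 + h))
x = -1010/97 (x = -2 + 2*(-48*17)/(-260 + 454) = -2 + 2*(-816)/194 = -2 + 2*(-816)*(1/194) = -2 - 816/97 = -1010/97 ≈ -10.412)
x - 1*(-294383) = -1010/97 - 1*(-294383) = -1010/97 + 294383 = 28554141/97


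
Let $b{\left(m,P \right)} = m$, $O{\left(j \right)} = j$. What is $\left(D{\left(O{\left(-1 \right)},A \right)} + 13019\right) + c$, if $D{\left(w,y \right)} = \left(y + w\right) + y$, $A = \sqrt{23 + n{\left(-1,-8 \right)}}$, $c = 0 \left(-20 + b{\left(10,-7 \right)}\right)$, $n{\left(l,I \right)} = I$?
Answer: $13018 + 2 \sqrt{15} \approx 13026.0$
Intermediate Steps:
$c = 0$ ($c = 0 \left(-20 + 10\right) = 0 \left(-10\right) = 0$)
$A = \sqrt{15}$ ($A = \sqrt{23 - 8} = \sqrt{15} \approx 3.873$)
$D{\left(w,y \right)} = w + 2 y$ ($D{\left(w,y \right)} = \left(w + y\right) + y = w + 2 y$)
$\left(D{\left(O{\left(-1 \right)},A \right)} + 13019\right) + c = \left(\left(-1 + 2 \sqrt{15}\right) + 13019\right) + 0 = \left(13018 + 2 \sqrt{15}\right) + 0 = 13018 + 2 \sqrt{15}$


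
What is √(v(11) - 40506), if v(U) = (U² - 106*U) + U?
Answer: 2*I*√10385 ≈ 203.81*I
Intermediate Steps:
v(U) = U² - 105*U
√(v(11) - 40506) = √(11*(-105 + 11) - 40506) = √(11*(-94) - 40506) = √(-1034 - 40506) = √(-41540) = 2*I*√10385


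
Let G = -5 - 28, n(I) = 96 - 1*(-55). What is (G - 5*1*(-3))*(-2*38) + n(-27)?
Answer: 1519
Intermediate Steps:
n(I) = 151 (n(I) = 96 + 55 = 151)
G = -33
(G - 5*1*(-3))*(-2*38) + n(-27) = (-33 - 5*1*(-3))*(-2*38) + 151 = (-33 - 5*(-3))*(-76) + 151 = (-33 + 15)*(-76) + 151 = -18*(-76) + 151 = 1368 + 151 = 1519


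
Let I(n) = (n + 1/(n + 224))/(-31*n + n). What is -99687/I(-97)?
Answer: 6140220765/2053 ≈ 2.9909e+6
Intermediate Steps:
I(n) = -(n + 1/(224 + n))/(30*n) (I(n) = (n + 1/(224 + n))/((-30*n)) = (-1/(30*n))*(n + 1/(224 + n)) = -(n + 1/(224 + n))/(30*n))
-99687/I(-97) = -99687*(-2910*(224 - 97)/(-1 - 1*(-97)² - 224*(-97))) = -99687*(-369570/(-1 - 1*9409 + 21728)) = -99687*(-369570/(-1 - 9409 + 21728)) = -99687/((1/30)*(-1/97)*(1/127)*12318) = -99687/(-2053/61595) = -99687*(-61595/2053) = 6140220765/2053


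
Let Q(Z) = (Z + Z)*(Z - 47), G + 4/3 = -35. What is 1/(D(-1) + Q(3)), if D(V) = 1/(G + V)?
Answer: -112/29571 ≈ -0.0037875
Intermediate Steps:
G = -109/3 (G = -4/3 - 35 = -109/3 ≈ -36.333)
D(V) = 1/(-109/3 + V)
Q(Z) = 2*Z*(-47 + Z) (Q(Z) = (2*Z)*(-47 + Z) = 2*Z*(-47 + Z))
1/(D(-1) + Q(3)) = 1/(3/(-109 + 3*(-1)) + 2*3*(-47 + 3)) = 1/(3/(-109 - 3) + 2*3*(-44)) = 1/(3/(-112) - 264) = 1/(3*(-1/112) - 264) = 1/(-3/112 - 264) = 1/(-29571/112) = -112/29571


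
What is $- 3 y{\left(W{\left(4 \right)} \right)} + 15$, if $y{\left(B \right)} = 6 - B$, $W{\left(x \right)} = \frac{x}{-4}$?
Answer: $-6$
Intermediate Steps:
$W{\left(x \right)} = - \frac{x}{4}$ ($W{\left(x \right)} = x \left(- \frac{1}{4}\right) = - \frac{x}{4}$)
$- 3 y{\left(W{\left(4 \right)} \right)} + 15 = - 3 \left(6 - \left(- \frac{1}{4}\right) 4\right) + 15 = - 3 \left(6 - -1\right) + 15 = - 3 \left(6 + 1\right) + 15 = \left(-3\right) 7 + 15 = -21 + 15 = -6$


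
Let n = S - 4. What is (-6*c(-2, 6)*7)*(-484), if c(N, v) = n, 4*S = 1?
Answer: -76230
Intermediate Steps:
S = ¼ (S = (¼)*1 = ¼ ≈ 0.25000)
n = -15/4 (n = ¼ - 4 = -15/4 ≈ -3.7500)
c(N, v) = -15/4
(-6*c(-2, 6)*7)*(-484) = (-6*(-15/4)*7)*(-484) = ((45/2)*7)*(-484) = (315/2)*(-484) = -76230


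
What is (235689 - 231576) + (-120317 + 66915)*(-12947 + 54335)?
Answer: -2210197863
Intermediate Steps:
(235689 - 231576) + (-120317 + 66915)*(-12947 + 54335) = 4113 - 53402*41388 = 4113 - 2210201976 = -2210197863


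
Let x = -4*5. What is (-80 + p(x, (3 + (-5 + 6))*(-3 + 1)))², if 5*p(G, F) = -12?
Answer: 169744/25 ≈ 6789.8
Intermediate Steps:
x = -20
p(G, F) = -12/5 (p(G, F) = (⅕)*(-12) = -12/5)
(-80 + p(x, (3 + (-5 + 6))*(-3 + 1)))² = (-80 - 12/5)² = (-412/5)² = 169744/25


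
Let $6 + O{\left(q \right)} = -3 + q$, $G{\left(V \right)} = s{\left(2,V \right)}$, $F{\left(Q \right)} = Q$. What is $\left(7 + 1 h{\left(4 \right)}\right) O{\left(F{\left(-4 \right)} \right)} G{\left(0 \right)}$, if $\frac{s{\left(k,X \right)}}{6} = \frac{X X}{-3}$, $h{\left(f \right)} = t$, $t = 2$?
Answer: $0$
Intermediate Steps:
$h{\left(f \right)} = 2$
$s{\left(k,X \right)} = - 2 X^{2}$ ($s{\left(k,X \right)} = 6 \frac{X X}{-3} = 6 X^{2} \left(- \frac{1}{3}\right) = 6 \left(- \frac{X^{2}}{3}\right) = - 2 X^{2}$)
$G{\left(V \right)} = - 2 V^{2}$
$O{\left(q \right)} = -9 + q$ ($O{\left(q \right)} = -6 + \left(-3 + q\right) = -9 + q$)
$\left(7 + 1 h{\left(4 \right)}\right) O{\left(F{\left(-4 \right)} \right)} G{\left(0 \right)} = \left(7 + 1 \cdot 2\right) \left(-9 - 4\right) \left(- 2 \cdot 0^{2}\right) = \left(7 + 2\right) \left(- 13 \left(\left(-2\right) 0\right)\right) = 9 \left(\left(-13\right) 0\right) = 9 \cdot 0 = 0$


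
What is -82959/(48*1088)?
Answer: -27653/17408 ≈ -1.5885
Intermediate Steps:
-82959/(48*1088) = -82959/52224 = -82959*1/52224 = -27653/17408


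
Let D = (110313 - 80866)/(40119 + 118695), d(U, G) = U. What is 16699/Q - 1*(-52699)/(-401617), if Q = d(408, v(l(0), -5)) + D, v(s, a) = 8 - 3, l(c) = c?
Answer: 1061686092838621/26035046528903 ≈ 40.779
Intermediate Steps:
v(s, a) = 5
D = 29447/158814 ≈ 0.18542
Q = 64825559/158814 (Q = 408 + 29447/158814 = 64825559/158814 ≈ 408.19)
16699/Q - 1*(-52699)/(-401617) = 16699/(64825559/158814) - 1*(-52699)/(-401617) = 16699*(158814/64825559) + 52699*(-1/401617) = 2652034986/64825559 - 52699/401617 = 1061686092838621/26035046528903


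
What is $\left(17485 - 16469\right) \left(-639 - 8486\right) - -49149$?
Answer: $-9221851$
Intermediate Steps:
$\left(17485 - 16469\right) \left(-639 - 8486\right) - -49149 = 1016 \left(-9125\right) + 49149 = -9271000 + 49149 = -9221851$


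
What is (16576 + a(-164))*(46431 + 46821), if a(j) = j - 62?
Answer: 1524670200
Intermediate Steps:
a(j) = -62 + j
(16576 + a(-164))*(46431 + 46821) = (16576 + (-62 - 164))*(46431 + 46821) = (16576 - 226)*93252 = 16350*93252 = 1524670200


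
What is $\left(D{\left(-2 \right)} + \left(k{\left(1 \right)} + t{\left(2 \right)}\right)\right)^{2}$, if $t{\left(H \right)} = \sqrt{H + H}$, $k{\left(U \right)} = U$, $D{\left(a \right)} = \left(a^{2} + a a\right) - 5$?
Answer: $36$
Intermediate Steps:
$D{\left(a \right)} = -5 + 2 a^{2}$ ($D{\left(a \right)} = \left(a^{2} + a^{2}\right) - 5 = 2 a^{2} - 5 = -5 + 2 a^{2}$)
$t{\left(H \right)} = \sqrt{2} \sqrt{H}$ ($t{\left(H \right)} = \sqrt{2 H} = \sqrt{2} \sqrt{H}$)
$\left(D{\left(-2 \right)} + \left(k{\left(1 \right)} + t{\left(2 \right)}\right)\right)^{2} = \left(\left(-5 + 2 \left(-2\right)^{2}\right) + \left(1 + \sqrt{2} \sqrt{2}\right)\right)^{2} = \left(\left(-5 + 2 \cdot 4\right) + \left(1 + 2\right)\right)^{2} = \left(\left(-5 + 8\right) + 3\right)^{2} = \left(3 + 3\right)^{2} = 6^{2} = 36$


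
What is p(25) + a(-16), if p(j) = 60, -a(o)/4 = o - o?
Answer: 60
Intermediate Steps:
a(o) = 0 (a(o) = -4*(o - o) = -4*0 = 0)
p(25) + a(-16) = 60 + 0 = 60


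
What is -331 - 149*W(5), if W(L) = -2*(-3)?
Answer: -1225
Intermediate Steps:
W(L) = 6
-331 - 149*W(5) = -331 - 149*6 = -331 - 894 = -1225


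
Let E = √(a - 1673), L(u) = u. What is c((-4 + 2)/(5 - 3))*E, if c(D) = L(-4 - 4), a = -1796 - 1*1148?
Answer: -72*I*√57 ≈ -543.59*I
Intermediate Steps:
a = -2944 (a = -1796 - 1148 = -2944)
c(D) = -8 (c(D) = -4 - 4 = -8)
E = 9*I*√57 (E = √(-2944 - 1673) = √(-4617) = 9*I*√57 ≈ 67.948*I)
c((-4 + 2)/(5 - 3))*E = -72*I*√57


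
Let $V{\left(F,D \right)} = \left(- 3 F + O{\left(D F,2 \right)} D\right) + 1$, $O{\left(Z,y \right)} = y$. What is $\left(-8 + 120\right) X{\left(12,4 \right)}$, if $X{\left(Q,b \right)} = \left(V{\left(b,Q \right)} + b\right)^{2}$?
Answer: $32368$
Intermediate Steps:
$V{\left(F,D \right)} = 1 - 3 F + 2 D$ ($V{\left(F,D \right)} = \left(- 3 F + 2 D\right) + 1 = 1 - 3 F + 2 D$)
$X{\left(Q,b \right)} = \left(1 - 2 b + 2 Q\right)^{2}$ ($X{\left(Q,b \right)} = \left(\left(1 - 3 b + 2 Q\right) + b\right)^{2} = \left(1 - 2 b + 2 Q\right)^{2}$)
$\left(-8 + 120\right) X{\left(12,4 \right)} = \left(-8 + 120\right) \left(1 - 8 + 2 \cdot 12\right)^{2} = 112 \left(1 - 8 + 24\right)^{2} = 112 \cdot 17^{2} = 112 \cdot 289 = 32368$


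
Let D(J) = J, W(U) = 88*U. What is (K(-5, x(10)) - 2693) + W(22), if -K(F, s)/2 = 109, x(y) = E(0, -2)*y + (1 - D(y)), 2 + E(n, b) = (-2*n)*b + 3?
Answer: -975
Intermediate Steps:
E(n, b) = 1 - 2*b*n (E(n, b) = -2 + ((-2*n)*b + 3) = -2 + (-2*b*n + 3) = -2 + (3 - 2*b*n) = 1 - 2*b*n)
x(y) = 1 (x(y) = (1 - 2*(-2)*0)*y + (1 - y) = (1 + 0)*y + (1 - y) = 1*y + (1 - y) = y + (1 - y) = 1)
K(F, s) = -218 (K(F, s) = -2*109 = -218)
(K(-5, x(10)) - 2693) + W(22) = (-218 - 2693) + 88*22 = -2911 + 1936 = -975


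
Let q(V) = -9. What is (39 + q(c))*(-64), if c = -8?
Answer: -1920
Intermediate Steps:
(39 + q(c))*(-64) = (39 - 9)*(-64) = 30*(-64) = -1920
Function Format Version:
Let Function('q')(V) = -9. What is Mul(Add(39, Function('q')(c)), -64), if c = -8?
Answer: -1920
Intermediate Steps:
Mul(Add(39, Function('q')(c)), -64) = Mul(Add(39, -9), -64) = Mul(30, -64) = -1920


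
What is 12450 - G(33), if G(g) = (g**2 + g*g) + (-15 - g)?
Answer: 10320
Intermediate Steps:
G(g) = -15 - g + 2*g**2 (G(g) = (g**2 + g**2) + (-15 - g) = 2*g**2 + (-15 - g) = -15 - g + 2*g**2)
12450 - G(33) = 12450 - (-15 - 1*33 + 2*33**2) = 12450 - (-15 - 33 + 2*1089) = 12450 - (-15 - 33 + 2178) = 12450 - 1*2130 = 12450 - 2130 = 10320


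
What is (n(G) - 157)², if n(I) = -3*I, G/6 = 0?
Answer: 24649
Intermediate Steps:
G = 0 (G = 6*0 = 0)
(n(G) - 157)² = (-3*0 - 157)² = (0 - 157)² = (-157)² = 24649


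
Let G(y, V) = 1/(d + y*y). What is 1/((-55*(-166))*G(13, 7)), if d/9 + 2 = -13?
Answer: 17/4565 ≈ 0.0037240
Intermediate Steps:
d = -135 (d = -18 + 9*(-13) = -18 - 117 = -135)
G(y, V) = 1/(-135 + y²) (G(y, V) = 1/(-135 + y*y) = 1/(-135 + y²))
1/((-55*(-166))*G(13, 7)) = 1/((-55*(-166))/(-135 + 13²)) = 1/(9130/(-135 + 169)) = 1/(9130/34) = 1/(9130*(1/34)) = 1/(4565/17) = 17/4565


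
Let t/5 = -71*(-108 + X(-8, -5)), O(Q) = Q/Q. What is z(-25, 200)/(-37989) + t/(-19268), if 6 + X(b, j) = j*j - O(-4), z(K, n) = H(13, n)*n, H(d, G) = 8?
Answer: -622288675/365986026 ≈ -1.7003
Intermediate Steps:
O(Q) = 1
z(K, n) = 8*n
X(b, j) = -7 + j² (X(b, j) = -6 + (j*j - 1*1) = -6 + (j² - 1) = -6 + (-1 + j²) = -7 + j²)
t = 31950 (t = 5*(-71*(-108 + (-7 + (-5)²))) = 5*(-71*(-108 + (-7 + 25))) = 5*(-71*(-108 + 18)) = 5*(-71*(-90)) = 5*6390 = 31950)
z(-25, 200)/(-37989) + t/(-19268) = (8*200)/(-37989) + 31950/(-19268) = 1600*(-1/37989) + 31950*(-1/19268) = -1600/37989 - 15975/9634 = -622288675/365986026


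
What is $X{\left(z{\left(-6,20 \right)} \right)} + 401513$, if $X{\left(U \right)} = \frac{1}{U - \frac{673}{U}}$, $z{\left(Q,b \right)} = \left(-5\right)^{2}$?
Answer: $\frac{19272599}{48} \approx 4.0151 \cdot 10^{5}$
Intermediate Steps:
$z{\left(Q,b \right)} = 25$
$X{\left(z{\left(-6,20 \right)} \right)} + 401513 = \frac{25}{-673 + 25^{2}} + 401513 = \frac{25}{-673 + 625} + 401513 = \frac{25}{-48} + 401513 = 25 \left(- \frac{1}{48}\right) + 401513 = - \frac{25}{48} + 401513 = \frac{19272599}{48}$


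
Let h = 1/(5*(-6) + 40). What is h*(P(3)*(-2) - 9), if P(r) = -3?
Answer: -3/10 ≈ -0.30000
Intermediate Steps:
h = ⅒ (h = 1/(-30 + 40) = 1/10 = ⅒ ≈ 0.10000)
h*(P(3)*(-2) - 9) = (-3*(-2) - 9)/10 = (6 - 9)/10 = (⅒)*(-3) = -3/10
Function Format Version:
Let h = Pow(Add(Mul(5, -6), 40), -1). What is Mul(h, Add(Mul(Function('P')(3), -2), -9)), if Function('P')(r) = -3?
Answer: Rational(-3, 10) ≈ -0.30000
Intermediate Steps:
h = Rational(1, 10) (h = Pow(Add(-30, 40), -1) = Pow(10, -1) = Rational(1, 10) ≈ 0.10000)
Mul(h, Add(Mul(Function('P')(3), -2), -9)) = Mul(Rational(1, 10), Add(Mul(-3, -2), -9)) = Mul(Rational(1, 10), Add(6, -9)) = Mul(Rational(1, 10), -3) = Rational(-3, 10)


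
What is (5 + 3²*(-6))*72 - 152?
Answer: -3680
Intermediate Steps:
(5 + 3²*(-6))*72 - 152 = (5 + 9*(-6))*72 - 152 = (5 - 54)*72 - 152 = -49*72 - 152 = -3528 - 152 = -3680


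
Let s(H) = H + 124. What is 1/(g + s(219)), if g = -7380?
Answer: -1/7037 ≈ -0.00014211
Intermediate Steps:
s(H) = 124 + H
1/(g + s(219)) = 1/(-7380 + (124 + 219)) = 1/(-7380 + 343) = 1/(-7037) = -1/7037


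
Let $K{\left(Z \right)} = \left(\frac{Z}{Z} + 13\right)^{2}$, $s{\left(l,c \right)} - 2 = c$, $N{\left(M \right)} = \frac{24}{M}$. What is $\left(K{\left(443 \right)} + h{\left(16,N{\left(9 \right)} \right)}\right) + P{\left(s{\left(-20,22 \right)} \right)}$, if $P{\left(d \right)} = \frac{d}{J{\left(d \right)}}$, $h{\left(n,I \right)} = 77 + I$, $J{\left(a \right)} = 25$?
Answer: $\frac{20747}{75} \approx 276.63$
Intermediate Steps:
$s{\left(l,c \right)} = 2 + c$
$K{\left(Z \right)} = 196$ ($K{\left(Z \right)} = \left(1 + 13\right)^{2} = 14^{2} = 196$)
$P{\left(d \right)} = \frac{d}{25}$
$\left(K{\left(443 \right)} + h{\left(16,N{\left(9 \right)} \right)}\right) + P{\left(s{\left(-20,22 \right)} \right)} = \left(196 + \left(77 + \frac{24}{9}\right)\right) + \frac{2 + 22}{25} = \left(196 + \left(77 + 24 \cdot \frac{1}{9}\right)\right) + \frac{1}{25} \cdot 24 = \left(196 + \left(77 + \frac{8}{3}\right)\right) + \frac{24}{25} = \left(196 + \frac{239}{3}\right) + \frac{24}{25} = \frac{827}{3} + \frac{24}{25} = \frac{20747}{75}$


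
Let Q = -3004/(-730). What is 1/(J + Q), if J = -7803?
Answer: -365/2846593 ≈ -0.00012822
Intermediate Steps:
Q = 1502/365 (Q = -3004*(-1/730) = 1502/365 ≈ 4.1151)
1/(J + Q) = 1/(-7803 + 1502/365) = 1/(-2846593/365) = -365/2846593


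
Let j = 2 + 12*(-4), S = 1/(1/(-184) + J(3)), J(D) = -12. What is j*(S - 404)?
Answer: 41060520/2209 ≈ 18588.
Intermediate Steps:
S = -184/2209 (S = 1/(1/(-184) - 12) = 1/(-1/184 - 12) = 1/(-2209/184) = -184/2209 ≈ -0.083296)
j = -46 (j = 2 - 48 = -46)
j*(S - 404) = -46*(-184/2209 - 404) = -46*(-892620/2209) = 41060520/2209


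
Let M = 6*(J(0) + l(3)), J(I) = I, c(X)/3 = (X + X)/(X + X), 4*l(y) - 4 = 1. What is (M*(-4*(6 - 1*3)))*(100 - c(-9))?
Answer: -8730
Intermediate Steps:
l(y) = 5/4 (l(y) = 1 + (¼)*1 = 1 + ¼ = 5/4)
c(X) = 3 (c(X) = 3*((X + X)/(X + X)) = 3*((2*X)/((2*X))) = 3*((2*X)*(1/(2*X))) = 3*1 = 3)
M = 15/2 (M = 6*(0 + 5/4) = 6*(5/4) = 15/2 ≈ 7.5000)
(M*(-4*(6 - 1*3)))*(100 - c(-9)) = (15*(-4*(6 - 1*3))/2)*(100 - 1*3) = (15*(-4*(6 - 3))/2)*(100 - 3) = (15*(-4*3)/2)*97 = ((15/2)*(-12))*97 = -90*97 = -8730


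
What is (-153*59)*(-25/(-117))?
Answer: -25075/13 ≈ -1928.8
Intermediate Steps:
(-153*59)*(-25/(-117)) = -(-225675)*(-1)/117 = -9027*25/117 = -25075/13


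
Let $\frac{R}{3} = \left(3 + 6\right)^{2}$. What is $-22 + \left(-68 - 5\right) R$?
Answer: $-17761$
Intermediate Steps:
$R = 243$ ($R = 3 \left(3 + 6\right)^{2} = 3 \cdot 9^{2} = 3 \cdot 81 = 243$)
$-22 + \left(-68 - 5\right) R = -22 + \left(-68 - 5\right) 243 = -22 - 17739 = -17761$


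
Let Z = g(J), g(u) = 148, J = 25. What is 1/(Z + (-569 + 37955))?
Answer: 1/37534 ≈ 2.6643e-5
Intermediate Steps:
Z = 148
1/(Z + (-569 + 37955)) = 1/(148 + (-569 + 37955)) = 1/(148 + 37386) = 1/37534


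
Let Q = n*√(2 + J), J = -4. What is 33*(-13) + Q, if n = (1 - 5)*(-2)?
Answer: -429 + 8*I*√2 ≈ -429.0 + 11.314*I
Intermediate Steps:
n = 8 (n = -4*(-2) = 8)
Q = 8*I*√2 (Q = 8*√(2 - 4) = 8*√(-2) = 8*(I*√2) = 8*I*√2 ≈ 11.314*I)
33*(-13) + Q = 33*(-13) + 8*I*√2 = -429 + 8*I*√2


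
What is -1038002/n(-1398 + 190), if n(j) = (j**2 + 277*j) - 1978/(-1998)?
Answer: -1036963998/1123524341 ≈ -0.92296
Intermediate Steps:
n(j) = 989/999 + j**2 + 277*j (n(j) = (j**2 + 277*j) - 1978*(-1/1998) = (j**2 + 277*j) + 989/999 = 989/999 + j**2 + 277*j)
-1038002/n(-1398 + 190) = -1038002/(989/999 + (-1398 + 190)**2 + 277*(-1398 + 190)) = -1038002/(989/999 + (-1208)**2 + 277*(-1208)) = -1038002/(989/999 + 1459264 - 334616) = -1038002/1123524341/999 = -1038002*999/1123524341 = -1036963998/1123524341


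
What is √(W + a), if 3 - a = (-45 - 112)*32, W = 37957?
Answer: 6*√1194 ≈ 207.33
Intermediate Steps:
a = 5027 (a = 3 - (-45 - 112)*32 = 3 - (-157)*32 = 3 - 1*(-5024) = 3 + 5024 = 5027)
√(W + a) = √(37957 + 5027) = √42984 = 6*√1194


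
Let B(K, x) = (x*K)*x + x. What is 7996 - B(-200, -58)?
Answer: 680854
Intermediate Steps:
B(K, x) = x + K*x² (B(K, x) = (K*x)*x + x = K*x² + x = x + K*x²)
7996 - B(-200, -58) = 7996 - (-58)*(1 - 200*(-58)) = 7996 - (-58)*(1 + 11600) = 7996 - (-58)*11601 = 7996 - 1*(-672858) = 7996 + 672858 = 680854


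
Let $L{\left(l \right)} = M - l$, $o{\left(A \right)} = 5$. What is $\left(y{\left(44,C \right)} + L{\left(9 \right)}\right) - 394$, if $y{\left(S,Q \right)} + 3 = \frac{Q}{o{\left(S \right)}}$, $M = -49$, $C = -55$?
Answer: $-466$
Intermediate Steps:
$L{\left(l \right)} = -49 - l$
$y{\left(S,Q \right)} = -3 + \frac{Q}{5}$
$\left(y{\left(44,C \right)} + L{\left(9 \right)}\right) - 394 = \left(\left(-3 + \frac{1}{5} \left(-55\right)\right) - 58\right) - 394 = \left(\left(-3 - 11\right) - 58\right) - 394 = \left(-14 - 58\right) - 394 = -72 - 394 = -466$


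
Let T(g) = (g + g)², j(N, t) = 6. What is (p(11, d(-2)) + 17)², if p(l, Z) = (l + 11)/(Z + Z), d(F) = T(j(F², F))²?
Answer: 124272465529/429981696 ≈ 289.02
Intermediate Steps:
T(g) = 4*g² (T(g) = (2*g)² = 4*g²)
d(F) = 20736 (d(F) = (4*6²)² = (4*36)² = 144² = 20736)
p(l, Z) = (11 + l)/(2*Z) (p(l, Z) = (11 + l)/((2*Z)) = (11 + l)*(1/(2*Z)) = (11 + l)/(2*Z))
(p(11, d(-2)) + 17)² = ((½)*(11 + 11)/20736 + 17)² = ((½)*(1/20736)*22 + 17)² = (11/20736 + 17)² = (352523/20736)² = 124272465529/429981696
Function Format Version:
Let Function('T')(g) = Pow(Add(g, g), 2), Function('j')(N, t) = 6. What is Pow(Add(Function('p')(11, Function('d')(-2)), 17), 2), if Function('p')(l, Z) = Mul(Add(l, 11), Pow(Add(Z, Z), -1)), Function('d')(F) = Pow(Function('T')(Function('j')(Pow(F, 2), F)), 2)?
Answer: Rational(124272465529, 429981696) ≈ 289.02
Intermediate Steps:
Function('T')(g) = Mul(4, Pow(g, 2)) (Function('T')(g) = Pow(Mul(2, g), 2) = Mul(4, Pow(g, 2)))
Function('d')(F) = 20736 (Function('d')(F) = Pow(Mul(4, Pow(6, 2)), 2) = Pow(Mul(4, 36), 2) = Pow(144, 2) = 20736)
Function('p')(l, Z) = Mul(Rational(1, 2), Pow(Z, -1), Add(11, l)) (Function('p')(l, Z) = Mul(Add(11, l), Pow(Mul(2, Z), -1)) = Mul(Add(11, l), Mul(Rational(1, 2), Pow(Z, -1))) = Mul(Rational(1, 2), Pow(Z, -1), Add(11, l)))
Pow(Add(Function('p')(11, Function('d')(-2)), 17), 2) = Pow(Add(Mul(Rational(1, 2), Pow(20736, -1), Add(11, 11)), 17), 2) = Pow(Add(Mul(Rational(1, 2), Rational(1, 20736), 22), 17), 2) = Pow(Add(Rational(11, 20736), 17), 2) = Pow(Rational(352523, 20736), 2) = Rational(124272465529, 429981696)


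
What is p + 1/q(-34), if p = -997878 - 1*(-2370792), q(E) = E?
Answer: 46679075/34 ≈ 1.3729e+6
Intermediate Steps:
p = 1372914 (p = -997878 + 2370792 = 1372914)
p + 1/q(-34) = 1372914 + 1/(-34) = 1372914 - 1/34 = 46679075/34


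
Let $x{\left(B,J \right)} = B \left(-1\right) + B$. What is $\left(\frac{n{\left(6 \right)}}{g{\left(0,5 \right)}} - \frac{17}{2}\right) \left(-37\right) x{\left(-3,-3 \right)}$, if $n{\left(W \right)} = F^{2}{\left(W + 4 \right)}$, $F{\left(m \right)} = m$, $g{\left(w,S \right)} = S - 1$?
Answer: $0$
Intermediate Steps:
$g{\left(w,S \right)} = -1 + S$
$x{\left(B,J \right)} = 0$ ($x{\left(B,J \right)} = - B + B = 0$)
$n{\left(W \right)} = \left(4 + W\right)^{2}$ ($n{\left(W \right)} = \left(W + 4\right)^{2} = \left(4 + W\right)^{2}$)
$\left(\frac{n{\left(6 \right)}}{g{\left(0,5 \right)}} - \frac{17}{2}\right) \left(-37\right) x{\left(-3,-3 \right)} = \left(\frac{\left(4 + 6\right)^{2}}{-1 + 5} - \frac{17}{2}\right) \left(-37\right) 0 = \left(\frac{10^{2}}{4} - \frac{17}{2}\right) \left(-37\right) 0 = \left(100 \cdot \frac{1}{4} - \frac{17}{2}\right) \left(-37\right) 0 = \left(25 - \frac{17}{2}\right) \left(-37\right) 0 = \frac{33}{2} \left(-37\right) 0 = \left(- \frac{1221}{2}\right) 0 = 0$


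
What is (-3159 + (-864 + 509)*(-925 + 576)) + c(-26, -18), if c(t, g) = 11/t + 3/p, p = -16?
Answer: 25112961/208 ≈ 1.2074e+5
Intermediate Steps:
c(t, g) = -3/16 + 11/t (c(t, g) = 11/t + 3/(-16) = 11/t + 3*(-1/16) = 11/t - 3/16 = -3/16 + 11/t)
(-3159 + (-864 + 509)*(-925 + 576)) + c(-26, -18) = (-3159 + (-864 + 509)*(-925 + 576)) + (-3/16 + 11/(-26)) = (-3159 - 355*(-349)) + (-3/16 + 11*(-1/26)) = (-3159 + 123895) + (-3/16 - 11/26) = 120736 - 127/208 = 25112961/208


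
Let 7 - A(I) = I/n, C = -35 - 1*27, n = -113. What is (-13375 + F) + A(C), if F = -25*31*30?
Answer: -4137896/113 ≈ -36619.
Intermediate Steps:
C = -62 (C = -35 - 27 = -62)
F = -23250 (F = -775*30 = -23250)
A(I) = 7 + I/113 (A(I) = 7 - I/(-113) = 7 - I*(-1)/113 = 7 - (-1)*I/113 = 7 + I/113)
(-13375 + F) + A(C) = (-13375 - 23250) + (7 + (1/113)*(-62)) = -36625 + (7 - 62/113) = -36625 + 729/113 = -4137896/113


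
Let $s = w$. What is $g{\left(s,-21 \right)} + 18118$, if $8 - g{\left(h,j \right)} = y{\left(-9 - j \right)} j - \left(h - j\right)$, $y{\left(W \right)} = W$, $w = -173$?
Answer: $18226$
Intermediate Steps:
$s = -173$
$g{\left(h,j \right)} = 8 + h - j - j \left(-9 - j\right)$ ($g{\left(h,j \right)} = 8 - \left(\left(-9 - j\right) j - \left(h - j\right)\right) = 8 - \left(j \left(-9 - j\right) - \left(h - j\right)\right) = 8 - \left(j - h + j \left(-9 - j\right)\right) = 8 + h - j - j \left(-9 - j\right)$)
$g{\left(s,-21 \right)} + 18118 = \left(8 - 173 - -21 - 21 \left(9 - 21\right)\right) + 18118 = \left(8 - 173 + 21 - -252\right) + 18118 = \left(8 - 173 + 21 + 252\right) + 18118 = 108 + 18118 = 18226$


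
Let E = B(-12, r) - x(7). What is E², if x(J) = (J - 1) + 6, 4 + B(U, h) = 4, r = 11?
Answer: 144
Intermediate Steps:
B(U, h) = 0 (B(U, h) = -4 + 4 = 0)
x(J) = 5 + J (x(J) = (-1 + J) + 6 = 5 + J)
E = -12 (E = 0 - (5 + 7) = 0 - 1*12 = 0 - 12 = -12)
E² = (-12)² = 144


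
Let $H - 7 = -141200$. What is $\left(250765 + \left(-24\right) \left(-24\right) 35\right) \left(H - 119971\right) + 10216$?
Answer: $-70755846484$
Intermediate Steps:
$H = -141193$ ($H = 7 - 141200 = -141193$)
$\left(250765 + \left(-24\right) \left(-24\right) 35\right) \left(H - 119971\right) + 10216 = \left(250765 + \left(-24\right) \left(-24\right) 35\right) \left(-141193 - 119971\right) + 10216 = \left(250765 + 576 \cdot 35\right) \left(-261164\right) + 10216 = \left(250765 + 20160\right) \left(-261164\right) + 10216 = 270925 \left(-261164\right) + 10216 = -70755856700 + 10216 = -70755846484$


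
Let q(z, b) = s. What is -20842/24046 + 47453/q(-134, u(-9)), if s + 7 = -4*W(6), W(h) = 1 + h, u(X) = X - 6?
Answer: -81556022/60115 ≈ -1356.7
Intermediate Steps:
u(X) = -6 + X
s = -35 (s = -7 - 4*(1 + 6) = -7 - 4*7 = -7 - 28 = -35)
q(z, b) = -35
-20842/24046 + 47453/q(-134, u(-9)) = -20842/24046 + 47453/(-35) = -20842*1/24046 + 47453*(-1/35) = -10421/12023 - 6779/5 = -81556022/60115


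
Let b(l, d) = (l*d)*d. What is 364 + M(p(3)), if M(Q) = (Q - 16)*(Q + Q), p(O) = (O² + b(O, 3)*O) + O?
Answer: 14686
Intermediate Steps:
b(l, d) = l*d² (b(l, d) = (d*l)*d = l*d²)
p(O) = O + 10*O² (p(O) = (O² + (O*3²)*O) + O = (O² + (O*9)*O) + O = (O² + (9*O)*O) + O = (O² + 9*O²) + O = 10*O² + O = O + 10*O²)
M(Q) = 2*Q*(-16 + Q) (M(Q) = (-16 + Q)*(2*Q) = 2*Q*(-16 + Q))
364 + M(p(3)) = 364 + 2*(3*(1 + 10*3))*(-16 + 3*(1 + 10*3)) = 364 + 2*(3*(1 + 30))*(-16 + 3*(1 + 30)) = 364 + 2*(3*31)*(-16 + 3*31) = 364 + 2*93*(-16 + 93) = 364 + 2*93*77 = 364 + 14322 = 14686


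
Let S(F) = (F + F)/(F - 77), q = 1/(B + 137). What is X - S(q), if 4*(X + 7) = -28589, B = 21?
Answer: -348125797/48660 ≈ -7154.3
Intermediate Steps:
X = -28617/4 (X = -7 + (¼)*(-28589) = -7 - 28589/4 = -28617/4 ≈ -7154.3)
q = 1/158 (q = 1/(21 + 137) = 1/158 ≈ 0.0063291)
S(F) = 2*F/(-77 + F) (S(F) = (2*F)/(-77 + F) = 2*F/(-77 + F))
X - S(q) = -28617/4 - 2/(158*(-77 + 1/158)) = -28617/4 - 2/(158*(-12165/158)) = -28617/4 - 2*(-158)/(158*12165) = -28617/4 - 1*(-2/12165) = -28617/4 + 2/12165 = -348125797/48660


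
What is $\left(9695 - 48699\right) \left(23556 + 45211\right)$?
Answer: $-2682188068$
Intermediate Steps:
$\left(9695 - 48699\right) \left(23556 + 45211\right) = \left(-39004\right) 68767 = -2682188068$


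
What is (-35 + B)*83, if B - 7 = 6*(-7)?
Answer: -5810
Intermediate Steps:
B = -35 (B = 7 + 6*(-7) = 7 - 42 = -35)
(-35 + B)*83 = (-35 - 35)*83 = -70*83 = -5810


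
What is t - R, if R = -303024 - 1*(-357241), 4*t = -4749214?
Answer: -2483041/2 ≈ -1.2415e+6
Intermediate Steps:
t = -2374607/2 (t = (¼)*(-4749214) = -2374607/2 ≈ -1.1873e+6)
R = 54217 (R = -303024 + 357241 = 54217)
t - R = -2374607/2 - 1*54217 = -2374607/2 - 54217 = -2483041/2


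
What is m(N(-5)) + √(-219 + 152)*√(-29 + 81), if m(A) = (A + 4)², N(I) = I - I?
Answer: 16 + 2*I*√871 ≈ 16.0 + 59.025*I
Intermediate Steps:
N(I) = 0
m(A) = (4 + A)²
m(N(-5)) + √(-219 + 152)*√(-29 + 81) = (4 + 0)² + √(-219 + 152)*√(-29 + 81) = 4² + √(-67)*√52 = 16 + (I*√67)*(2*√13) = 16 + 2*I*√871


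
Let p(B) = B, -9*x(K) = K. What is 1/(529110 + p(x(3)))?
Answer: 3/1587329 ≈ 1.8900e-6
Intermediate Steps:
x(K) = -K/9
1/(529110 + p(x(3))) = 1/(529110 - 1/9*3) = 1/(529110 - 1/3) = 1/(1587329/3) = 3/1587329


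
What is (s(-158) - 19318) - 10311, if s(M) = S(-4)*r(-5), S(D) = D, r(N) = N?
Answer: -29609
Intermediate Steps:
s(M) = 20 (s(M) = -4*(-5) = 20)
(s(-158) - 19318) - 10311 = (20 - 19318) - 10311 = -19298 - 10311 = -29609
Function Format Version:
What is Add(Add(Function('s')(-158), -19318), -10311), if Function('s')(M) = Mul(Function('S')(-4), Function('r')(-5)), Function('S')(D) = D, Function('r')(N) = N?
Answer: -29609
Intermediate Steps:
Function('s')(M) = 20 (Function('s')(M) = Mul(-4, -5) = 20)
Add(Add(Function('s')(-158), -19318), -10311) = Add(Add(20, -19318), -10311) = Add(-19298, -10311) = -29609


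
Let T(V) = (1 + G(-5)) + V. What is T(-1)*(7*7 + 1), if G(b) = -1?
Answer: -50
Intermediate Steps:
T(V) = V (T(V) = (1 - 1) + V = 0 + V = V)
T(-1)*(7*7 + 1) = -(7*7 + 1) = -(49 + 1) = -1*50 = -50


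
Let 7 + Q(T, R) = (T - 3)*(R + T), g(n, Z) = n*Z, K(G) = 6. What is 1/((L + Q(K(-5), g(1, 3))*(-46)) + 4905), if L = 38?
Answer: 1/4023 ≈ 0.00024857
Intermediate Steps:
g(n, Z) = Z*n
Q(T, R) = -7 + (-3 + T)*(R + T) (Q(T, R) = -7 + (T - 3)*(R + T) = -7 + (-3 + T)*(R + T))
1/((L + Q(K(-5), g(1, 3))*(-46)) + 4905) = 1/((38 + (-7 + 6² - 9 - 3*6 + (3*1)*6)*(-46)) + 4905) = 1/((38 + (-7 + 36 - 3*3 - 18 + 3*6)*(-46)) + 4905) = 1/((38 + (-7 + 36 - 9 - 18 + 18)*(-46)) + 4905) = 1/((38 + 20*(-46)) + 4905) = 1/((38 - 920) + 4905) = 1/(-882 + 4905) = 1/4023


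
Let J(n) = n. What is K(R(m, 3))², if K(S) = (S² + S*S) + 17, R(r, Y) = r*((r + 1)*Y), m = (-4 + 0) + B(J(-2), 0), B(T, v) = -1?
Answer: 52085089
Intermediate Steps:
m = -5 (m = (-4 + 0) - 1 = -4 - 1 = -5)
R(r, Y) = Y*r*(1 + r) (R(r, Y) = r*((1 + r)*Y) = r*(Y*(1 + r)) = Y*r*(1 + r))
K(S) = 17 + 2*S² (K(S) = (S² + S²) + 17 = 2*S² + 17 = 17 + 2*S²)
K(R(m, 3))² = (17 + 2*(3*(-5)*(1 - 5))²)² = (17 + 2*(3*(-5)*(-4))²)² = (17 + 2*60²)² = (17 + 2*3600)² = (17 + 7200)² = 7217² = 52085089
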